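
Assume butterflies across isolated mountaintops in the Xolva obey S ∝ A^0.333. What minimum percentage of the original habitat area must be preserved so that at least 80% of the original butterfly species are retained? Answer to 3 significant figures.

Need (A_new/A_old)^0.333 = 0.8, so A_new/A_old = 0.8^(1/0.333) = 0.8^3.003
ln(A_new/A_old) = ln 0.8 / 0.333 = -0.2231 / 0.333 = -0.6701
A_new/A_old = e^-0.6701 ≈ 0.5117

51.2%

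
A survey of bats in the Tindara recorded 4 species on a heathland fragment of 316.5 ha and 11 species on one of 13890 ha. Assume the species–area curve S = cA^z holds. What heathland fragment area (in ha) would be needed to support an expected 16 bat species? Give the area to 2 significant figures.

56000 ha

z = ln(11/4) / ln(13890/316.5) = 1.0116 / 3.7816 = 0.2675
c = 4 / 316.5^0.2675 = 4 / 4.665 = 0.8574
A = (16/0.8574)^(1/0.2675) ⇒ ln A = ln(18.66)/0.2675 = 10.9396
A = e^10.9396 ≈ 56366 ha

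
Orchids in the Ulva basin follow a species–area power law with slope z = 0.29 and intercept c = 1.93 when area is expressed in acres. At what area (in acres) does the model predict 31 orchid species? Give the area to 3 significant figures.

14400 acres

31 = 1.93 × A^0.29  ⇒  A^0.29 = 31/1.93 = 16.06
ln A = ln(16.06) / 0.29 = 2.7765 / 0.29 = 9.5740
A = e^9.5740 ≈ 14386 acres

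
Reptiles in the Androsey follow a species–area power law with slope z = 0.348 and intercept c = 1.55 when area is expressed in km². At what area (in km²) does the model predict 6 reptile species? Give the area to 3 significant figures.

48.9 km²

6 = 1.55 × A^0.348  ⇒  A^0.348 = 6/1.55 = 3.871
ln A = ln(3.871) / 0.348 = 1.3535 / 0.348 = 3.8894
A = e^3.8894 ≈ 48.88 km²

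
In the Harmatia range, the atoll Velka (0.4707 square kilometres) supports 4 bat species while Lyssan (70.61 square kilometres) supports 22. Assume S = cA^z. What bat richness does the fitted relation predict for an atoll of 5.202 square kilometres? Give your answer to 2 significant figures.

9.1

z = ln(22/4) / ln(70.61/0.4707) = 1.7047 / 5.0107 = 0.3402
c = 4 / 0.4707^0.3402 = 4 / 0.7739 = 5.169
S₃ = 5.169 × 5.202^0.3402 = 5.169 × 1.752 ≈ 9.058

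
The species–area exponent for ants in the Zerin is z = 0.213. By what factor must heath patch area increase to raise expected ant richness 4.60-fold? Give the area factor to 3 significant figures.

(A₂/A₁)^0.213 = 4.6, so A₂/A₁ = 4.6^(1/0.213) = 4.6^4.695
ln(A₂/A₁) = ln 4.6 / 0.213 = 1.5261 / 0.213 = 7.1646
A₂/A₁ = e^7.1646 ≈ 1293

1290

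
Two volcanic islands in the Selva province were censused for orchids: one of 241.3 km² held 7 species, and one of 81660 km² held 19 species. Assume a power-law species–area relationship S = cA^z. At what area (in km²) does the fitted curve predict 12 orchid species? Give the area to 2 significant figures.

5600 km²

z = ln(19/7) / ln(81660/241.3) = 0.9985 / 5.8243 = 0.1714
c = 7 / 241.3^0.1714 = 7 / 2.561 = 2.733
A = (12/2.733)^(1/0.1714) ⇒ ln A = ln(4.391)/0.1714 = 8.6299
A = e^8.6299 ≈ 5597 km²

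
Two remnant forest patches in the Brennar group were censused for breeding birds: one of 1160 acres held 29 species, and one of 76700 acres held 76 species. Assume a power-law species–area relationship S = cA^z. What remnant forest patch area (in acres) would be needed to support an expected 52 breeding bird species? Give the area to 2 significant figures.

z = ln(76/29) / ln(76700/1160) = 0.9634 / 4.1915 = 0.2299
c = 29 / 1160^0.2299 = 29 / 5.063 = 5.728
A = (52/5.728)^(1/0.2299) ⇒ ln A = ln(9.078)/0.2299 = 9.5967
A = e^9.5967 ≈ 14716 acres

15000 acres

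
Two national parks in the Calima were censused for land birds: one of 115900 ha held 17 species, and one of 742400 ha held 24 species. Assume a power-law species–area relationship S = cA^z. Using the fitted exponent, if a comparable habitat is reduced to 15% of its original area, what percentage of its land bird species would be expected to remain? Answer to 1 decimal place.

70.3%

z = ln(24/17) / ln(742400/115900) = 0.3448 / 1.8572 = 0.1857
S_new/S_old = (A_new/A_old)^z = 0.15^0.1857 = exp(0.1857 × -1.8971) = 0.7031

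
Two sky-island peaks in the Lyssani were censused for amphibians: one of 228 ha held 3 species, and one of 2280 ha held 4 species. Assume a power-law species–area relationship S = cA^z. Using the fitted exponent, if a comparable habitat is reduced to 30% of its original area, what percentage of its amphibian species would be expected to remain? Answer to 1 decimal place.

z = ln(4/3) / ln(2280/228) = 0.2877 / 2.3026 = 0.1249
S_new/S_old = (A_new/A_old)^z = 0.3^0.1249 = exp(0.1249 × -1.2040) = 0.8603

86.0%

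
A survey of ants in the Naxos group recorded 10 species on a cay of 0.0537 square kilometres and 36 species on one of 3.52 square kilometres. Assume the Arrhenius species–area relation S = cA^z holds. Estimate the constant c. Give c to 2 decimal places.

z = ln(S₂/S₁) / ln(A₂/A₁) = ln(36/10) / ln(3.52/0.0537) = 1.2809 / 4.1828 = 0.3062
c = S₁ / A₁^z = 10 / 0.0537^0.3062 = 10 / 0.4084 = 24.49

24.49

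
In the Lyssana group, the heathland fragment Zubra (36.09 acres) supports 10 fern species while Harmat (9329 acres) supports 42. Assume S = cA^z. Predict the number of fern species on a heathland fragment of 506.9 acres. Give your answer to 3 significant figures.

19.8

z = ln(42/10) / ln(9329/36.09) = 1.4351 / 5.5549 = 0.2583
c = 10 / 36.09^0.2583 = 10 / 2.525 = 3.96
S₃ = 3.96 × 506.9^0.2583 = 3.96 × 4.998 ≈ 19.79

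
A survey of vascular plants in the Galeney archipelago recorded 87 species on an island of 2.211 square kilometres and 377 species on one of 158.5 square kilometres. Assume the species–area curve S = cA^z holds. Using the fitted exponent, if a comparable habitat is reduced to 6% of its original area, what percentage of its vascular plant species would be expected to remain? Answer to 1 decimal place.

z = ln(377/87) / ln(158.5/2.211) = 1.4663 / 4.2723 = 0.3432
S_new/S_old = (A_new/A_old)^z = 0.06^0.3432 = exp(0.3432 × -2.8134) = 0.3807

38.1%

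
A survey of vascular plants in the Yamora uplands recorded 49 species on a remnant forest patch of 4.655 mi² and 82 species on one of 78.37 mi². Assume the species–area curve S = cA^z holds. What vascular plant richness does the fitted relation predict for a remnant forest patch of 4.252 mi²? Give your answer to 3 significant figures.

48.2

z = ln(82/49) / ln(78.37/4.655) = 0.5149 / 2.8235 = 0.1824
c = 49 / 4.655^0.1824 = 49 / 1.324 = 37.02
S₃ = 37.02 × 4.252^0.1824 = 37.02 × 1.302 ≈ 48.2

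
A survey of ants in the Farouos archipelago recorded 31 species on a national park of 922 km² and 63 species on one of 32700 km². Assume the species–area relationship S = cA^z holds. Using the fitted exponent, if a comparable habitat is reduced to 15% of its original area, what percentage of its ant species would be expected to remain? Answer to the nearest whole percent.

69%

z = ln(63/31) / ln(32700/922) = 0.7091 / 3.5686 = 0.1987
S_new/S_old = (A_new/A_old)^z = 0.15^0.1987 = exp(0.1987 × -1.8971) = 0.6859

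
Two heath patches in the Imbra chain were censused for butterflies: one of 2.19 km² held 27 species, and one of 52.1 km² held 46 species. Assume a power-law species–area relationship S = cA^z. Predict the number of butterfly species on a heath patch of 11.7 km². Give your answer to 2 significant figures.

z = ln(46/27) / ln(52.1/2.19) = 0.5328 / 3.1693 = 0.1681
c = 27 / 2.19^0.1681 = 27 / 1.141 = 23.67
S₃ = 23.67 × 11.7^0.1681 = 23.67 × 1.512 ≈ 35.79

36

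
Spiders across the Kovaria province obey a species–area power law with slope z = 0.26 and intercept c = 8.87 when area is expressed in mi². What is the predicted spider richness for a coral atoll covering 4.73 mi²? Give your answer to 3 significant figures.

13.3

S = 8.87 × 4.73^0.26
ln S = ln 8.87 + 0.26 × ln 4.73 = 2.1827 + 0.26 × 1.5539 = 2.5867
S = e^2.5867 ≈ 13.29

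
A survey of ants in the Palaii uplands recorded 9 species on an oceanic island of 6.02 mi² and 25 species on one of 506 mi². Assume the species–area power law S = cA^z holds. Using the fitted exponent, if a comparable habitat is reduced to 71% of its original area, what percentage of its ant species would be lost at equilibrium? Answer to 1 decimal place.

7.6%

z = ln(25/9) / ln(506/6.02) = 1.0217 / 4.4314 = 0.2305
S_new/S_old = (A_new/A_old)^z = 0.71^0.2305 = exp(0.2305 × -0.3425) = 0.9241
Fraction lost = 1 − 0.9241 = 0.07592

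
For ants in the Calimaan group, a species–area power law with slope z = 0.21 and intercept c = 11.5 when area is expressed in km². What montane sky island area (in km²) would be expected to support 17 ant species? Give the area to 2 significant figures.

6.4 km²

17 = 11.5 × A^0.21  ⇒  A^0.21 = 17/11.5 = 1.478
ln A = ln(1.478) / 0.21 = 0.3909 / 0.21 = 1.8613
A = e^1.8613 ≈ 6.432 km²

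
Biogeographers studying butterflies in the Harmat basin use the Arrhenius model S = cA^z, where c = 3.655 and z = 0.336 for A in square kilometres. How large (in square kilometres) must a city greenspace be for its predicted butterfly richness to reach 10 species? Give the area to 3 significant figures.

20.0 square kilometres

10 = 3.655 × A^0.336  ⇒  A^0.336 = 10/3.655 = 2.736
ln A = ln(2.736) / 0.336 = 1.0065 / 0.336 = 2.9955
A = e^2.9955 ≈ 20 square kilometres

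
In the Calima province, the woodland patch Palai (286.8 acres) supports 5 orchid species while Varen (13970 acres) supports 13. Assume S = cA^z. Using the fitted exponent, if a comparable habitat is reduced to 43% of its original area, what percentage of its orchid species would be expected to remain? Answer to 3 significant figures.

81.3%

z = ln(13/5) / ln(13970/286.8) = 0.9555 / 3.8859 = 0.2459
S_new/S_old = (A_new/A_old)^z = 0.43^0.2459 = exp(0.2459 × -0.8440) = 0.8126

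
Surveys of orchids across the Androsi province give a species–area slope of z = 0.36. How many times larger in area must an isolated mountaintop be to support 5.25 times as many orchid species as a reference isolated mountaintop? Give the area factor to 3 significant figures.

(A₂/A₁)^0.36 = 5.25, so A₂/A₁ = 5.25^(1/0.36) = 5.25^2.778
ln(A₂/A₁) = ln 5.25 / 0.36 = 1.6582 / 0.36 = 4.6062
A₂/A₁ = e^4.6062 ≈ 100.1

100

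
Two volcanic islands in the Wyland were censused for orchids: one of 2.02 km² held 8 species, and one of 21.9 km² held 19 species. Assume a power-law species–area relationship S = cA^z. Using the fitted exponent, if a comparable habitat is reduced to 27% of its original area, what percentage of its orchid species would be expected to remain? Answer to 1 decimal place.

62.2%

z = ln(19/8) / ln(21.9/2.02) = 0.8650 / 2.3834 = 0.3629
S_new/S_old = (A_new/A_old)^z = 0.27^0.3629 = exp(0.3629 × -1.3093) = 0.6218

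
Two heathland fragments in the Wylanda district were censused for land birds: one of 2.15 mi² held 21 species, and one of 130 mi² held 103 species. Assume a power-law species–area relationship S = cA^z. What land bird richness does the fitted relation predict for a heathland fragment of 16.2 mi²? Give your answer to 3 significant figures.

z = ln(103/21) / ln(130/2.15) = 1.5902 / 4.1021 = 0.3877
c = 21 / 2.15^0.3877 = 21 / 1.345 = 15.61
S₃ = 15.61 × 16.2^0.3877 = 15.61 × 2.944 ≈ 45.94

45.9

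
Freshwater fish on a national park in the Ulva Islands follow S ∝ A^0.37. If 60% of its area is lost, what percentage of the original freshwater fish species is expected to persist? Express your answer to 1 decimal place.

71.2%

S_new/S_old = (A_new/A_old)^z = 0.4^0.37
= exp(0.37 × ln 0.4) = exp(0.37 × -0.9163) = exp(-0.3390) ≈ 0.7125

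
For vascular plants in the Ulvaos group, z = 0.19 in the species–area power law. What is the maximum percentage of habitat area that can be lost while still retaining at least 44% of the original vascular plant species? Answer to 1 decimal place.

98.7%

Need (A_new/A_old)^0.19 = 0.44, so A_new/A_old = 0.44^(1/0.19) = 0.44^5.263
ln(A_new/A_old) = ln 0.44 / 0.19 = -0.8210 / 0.19 = -4.3210
A_new/A_old = e^-4.3210 ≈ 0.01329
Fraction that can be lost = 1 − 0.01329 = 0.9867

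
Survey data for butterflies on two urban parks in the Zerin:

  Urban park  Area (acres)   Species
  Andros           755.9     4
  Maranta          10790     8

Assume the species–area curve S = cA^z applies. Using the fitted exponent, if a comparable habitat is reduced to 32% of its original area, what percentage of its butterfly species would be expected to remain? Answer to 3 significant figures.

74.3%

z = ln(8/4) / ln(10790/755.9) = 0.6931 / 2.6585 = 0.2607
S_new/S_old = (A_new/A_old)^z = 0.32^0.2607 = exp(0.2607 × -1.1394) = 0.743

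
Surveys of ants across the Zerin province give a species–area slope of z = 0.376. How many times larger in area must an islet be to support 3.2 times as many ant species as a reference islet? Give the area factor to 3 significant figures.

22.1

(A₂/A₁)^0.376 = 3.2, so A₂/A₁ = 3.2^(1/0.376) = 3.2^2.66
ln(A₂/A₁) = ln 3.2 / 0.376 = 1.1632 / 0.376 = 3.0935
A₂/A₁ = e^3.0935 ≈ 22.05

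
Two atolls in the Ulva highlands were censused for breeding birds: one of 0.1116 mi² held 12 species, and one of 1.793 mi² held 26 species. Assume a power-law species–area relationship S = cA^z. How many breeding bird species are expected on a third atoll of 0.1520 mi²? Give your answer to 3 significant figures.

13.1

z = ln(26/12) / ln(1.793/0.1116) = 0.7732 / 2.7767 = 0.2785
c = 12 / 0.1116^0.2785 = 12 / 0.543 = 22.1
S₃ = 22.1 × 0.152^0.2785 = 22.1 × 0.5918 ≈ 13.08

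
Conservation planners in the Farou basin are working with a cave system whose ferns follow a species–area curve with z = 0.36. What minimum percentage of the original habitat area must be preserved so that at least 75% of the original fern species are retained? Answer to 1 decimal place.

Need (A_new/A_old)^0.36 = 0.75, so A_new/A_old = 0.75^(1/0.36) = 0.75^2.778
ln(A_new/A_old) = ln 0.75 / 0.36 = -0.2877 / 0.36 = -0.7991
A_new/A_old = e^-0.7991 ≈ 0.4497

45.0%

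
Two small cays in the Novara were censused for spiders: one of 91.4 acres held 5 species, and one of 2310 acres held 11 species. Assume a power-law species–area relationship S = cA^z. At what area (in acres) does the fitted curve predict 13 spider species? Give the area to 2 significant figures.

4600 acres

z = ln(11/5) / ln(2310/91.4) = 0.7885 / 3.2298 = 0.2441
c = 5 / 91.4^0.2441 = 5 / 3.011 = 1.661
A = (13/1.661)^(1/0.2441) ⇒ ln A = ln(7.829)/0.2441 = 8.4293
A = e^8.4293 ≈ 4579 acres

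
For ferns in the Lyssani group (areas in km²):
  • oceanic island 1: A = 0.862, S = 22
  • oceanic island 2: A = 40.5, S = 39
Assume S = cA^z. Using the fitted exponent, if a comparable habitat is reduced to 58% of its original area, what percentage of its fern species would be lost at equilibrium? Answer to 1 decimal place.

z = ln(39/22) / ln(40.5/0.862) = 0.5725 / 3.8498 = 0.1487
S_new/S_old = (A_new/A_old)^z = 0.58^0.1487 = exp(0.1487 × -0.5447) = 0.9222
Fraction lost = 1 − 0.9222 = 0.07781

7.8%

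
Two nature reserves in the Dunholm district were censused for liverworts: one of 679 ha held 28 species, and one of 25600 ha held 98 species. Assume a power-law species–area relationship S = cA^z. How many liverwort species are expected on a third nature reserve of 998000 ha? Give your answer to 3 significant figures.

z = ln(98/28) / ln(25600/679) = 1.2528 / 3.6297 = 0.3451
c = 28 / 679^0.3451 = 28 / 9.493 = 2.95
S₃ = 2.95 × 998000^0.3451 = 2.95 × 117.6 ≈ 347

347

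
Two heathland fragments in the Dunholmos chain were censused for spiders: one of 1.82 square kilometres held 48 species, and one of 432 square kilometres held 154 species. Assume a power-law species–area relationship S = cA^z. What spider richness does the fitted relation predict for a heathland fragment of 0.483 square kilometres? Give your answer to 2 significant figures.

36

z = ln(154/48) / ln(432/1.82) = 1.1658 / 5.4696 = 0.2131
c = 48 / 1.82^0.2131 = 48 / 1.136 = 42.25
S₃ = 42.25 × 0.483^0.2131 = 42.25 × 0.8563 ≈ 36.18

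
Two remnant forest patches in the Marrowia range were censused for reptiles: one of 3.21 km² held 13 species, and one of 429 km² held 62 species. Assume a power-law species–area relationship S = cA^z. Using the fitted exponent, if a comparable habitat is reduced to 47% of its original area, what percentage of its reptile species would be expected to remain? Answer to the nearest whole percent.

79%

z = ln(62/13) / ln(429/3.21) = 1.5622 / 4.8952 = 0.3191
S_new/S_old = (A_new/A_old)^z = 0.47^0.3191 = exp(0.3191 × -0.7550) = 0.7859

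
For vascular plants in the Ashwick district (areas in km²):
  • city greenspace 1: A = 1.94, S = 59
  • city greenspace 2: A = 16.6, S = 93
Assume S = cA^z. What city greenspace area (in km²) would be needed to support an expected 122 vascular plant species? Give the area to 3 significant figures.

z = ln(93/59) / ln(16.6/1.94) = 0.4551 / 2.1467 = 0.2120
c = 59 / 1.94^0.2120 = 59 / 1.151 = 51.27
A = (122/51.27)^(1/0.2120) ⇒ ln A = ln(2.38)/0.2120 = 4.0898
A = e^4.0898 ≈ 59.73 km²

59.7 km²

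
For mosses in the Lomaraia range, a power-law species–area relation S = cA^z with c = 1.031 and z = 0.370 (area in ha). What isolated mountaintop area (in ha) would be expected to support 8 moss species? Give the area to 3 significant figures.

254 ha

8 = 1.031 × A^0.37  ⇒  A^0.37 = 8/1.031 = 7.759
ln A = ln(7.759) / 0.37 = 2.0489 / 0.37 = 5.5376
A = e^5.5376 ≈ 254.1 ha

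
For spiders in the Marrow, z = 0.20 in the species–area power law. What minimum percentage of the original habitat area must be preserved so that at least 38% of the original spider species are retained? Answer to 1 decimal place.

Need (A_new/A_old)^0.2 = 0.38, so A_new/A_old = 0.38^(1/0.2) = 0.38^5
ln(A_new/A_old) = ln 0.38 / 0.2 = -0.9676 / 0.2 = -4.8379
A_new/A_old = e^-4.8379 ≈ 0.007924

0.8%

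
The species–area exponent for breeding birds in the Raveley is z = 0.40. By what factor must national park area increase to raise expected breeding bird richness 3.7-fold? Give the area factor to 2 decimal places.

(A₂/A₁)^0.4 = 3.7, so A₂/A₁ = 3.7^(1/0.4) = 3.7^2.5
ln(A₂/A₁) = ln 3.7 / 0.4 = 1.3083 / 0.4 = 3.2708
A₂/A₁ = e^3.2708 ≈ 26.33

26.33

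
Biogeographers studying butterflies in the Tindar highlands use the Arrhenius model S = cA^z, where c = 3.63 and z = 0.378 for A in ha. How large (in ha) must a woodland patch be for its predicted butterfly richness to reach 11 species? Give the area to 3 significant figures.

18.8 ha

11 = 3.63 × A^0.378  ⇒  A^0.378 = 11/3.63 = 3.03
ln A = ln(3.03) / 0.378 = 1.1087 / 0.378 = 2.9330
A = e^2.9330 ≈ 18.78 ha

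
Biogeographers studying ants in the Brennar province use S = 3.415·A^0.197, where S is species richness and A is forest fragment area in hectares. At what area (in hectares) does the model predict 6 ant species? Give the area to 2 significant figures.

17 hectares

6 = 3.415 × A^0.197  ⇒  A^0.197 = 6/3.415 = 1.757
ln A = ln(1.757) / 0.197 = 0.5636 / 0.197 = 2.8608
A = e^2.8608 ≈ 17.48 hectares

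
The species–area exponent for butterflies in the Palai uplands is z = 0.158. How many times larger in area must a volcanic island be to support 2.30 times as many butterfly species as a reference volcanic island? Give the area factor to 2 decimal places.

194.72

(A₂/A₁)^0.158 = 2.3, so A₂/A₁ = 2.3^(1/0.158) = 2.3^6.329
ln(A₂/A₁) = ln 2.3 / 0.158 = 0.8329 / 0.158 = 5.2716
A₂/A₁ = e^5.2716 ≈ 194.7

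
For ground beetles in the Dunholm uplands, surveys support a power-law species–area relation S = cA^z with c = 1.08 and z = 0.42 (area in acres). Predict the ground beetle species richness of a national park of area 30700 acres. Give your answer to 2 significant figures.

83

S = 1.08 × 30700^0.42
ln S = ln 1.08 + 0.42 × ln 30700 = 0.0770 + 0.42 × 10.3320 = 4.4164
S = e^4.4164 ≈ 82.8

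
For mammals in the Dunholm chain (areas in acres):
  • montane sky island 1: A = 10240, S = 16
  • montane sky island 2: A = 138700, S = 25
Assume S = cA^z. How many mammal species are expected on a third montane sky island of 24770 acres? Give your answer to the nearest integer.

z = ln(25/16) / ln(138700/10240) = 0.4463 / 2.6060 = 0.1713
c = 16 / 10240^0.1713 = 16 / 4.862 = 3.291
S₃ = 3.291 × 24770^0.1713 = 3.291 × 5.656 ≈ 18.61

19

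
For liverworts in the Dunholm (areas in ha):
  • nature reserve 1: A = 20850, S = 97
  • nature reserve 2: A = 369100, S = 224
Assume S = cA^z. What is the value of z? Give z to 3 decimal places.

Taking logs: ln S = ln c + z ln A, so z = (ln S₂ − ln S₁)/(ln A₂ − ln A₁).
z = ln(224/97) / ln(369100/20850) = ln(2.309) / ln(17.7) = 0.8369 / 2.8737 = 0.2912

0.291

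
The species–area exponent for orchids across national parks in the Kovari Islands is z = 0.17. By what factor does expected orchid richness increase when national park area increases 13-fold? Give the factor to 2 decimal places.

1.55

S₂/S₁ = (A₂/A₁)^z = 13^0.17
ln(S₂/S₁) = 0.17 × ln 13 = 0.17 × 2.5649 = 0.4360
S₂/S₁ = e^0.4360 ≈ 1.547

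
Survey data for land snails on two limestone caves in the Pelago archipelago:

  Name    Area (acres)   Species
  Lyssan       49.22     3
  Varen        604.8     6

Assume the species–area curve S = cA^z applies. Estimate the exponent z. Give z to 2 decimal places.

0.28

Taking logs: ln S = ln c + z ln A, so z = (ln S₂ − ln S₁)/(ln A₂ − ln A₁).
z = ln(6/3) / ln(604.8/49.22) = ln(2) / ln(12.29) = 0.6931 / 2.5086 = 0.2763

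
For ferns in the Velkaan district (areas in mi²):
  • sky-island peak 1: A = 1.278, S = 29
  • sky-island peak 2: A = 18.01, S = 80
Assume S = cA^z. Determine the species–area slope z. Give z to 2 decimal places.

0.38

Taking logs: ln S = ln c + z ln A, so z = (ln S₂ − ln S₁)/(ln A₂ − ln A₁).
z = ln(80/29) / ln(18.01/1.278) = ln(2.759) / ln(14.09) = 1.0147 / 2.6456 = 0.3835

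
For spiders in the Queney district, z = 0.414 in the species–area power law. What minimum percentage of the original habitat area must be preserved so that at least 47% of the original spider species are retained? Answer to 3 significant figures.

16.1%

Need (A_new/A_old)^0.414 = 0.47, so A_new/A_old = 0.47^(1/0.414) = 0.47^2.415
ln(A_new/A_old) = ln 0.47 / 0.414 = -0.7550 / 0.414 = -1.8237
A_new/A_old = e^-1.8237 ≈ 0.1614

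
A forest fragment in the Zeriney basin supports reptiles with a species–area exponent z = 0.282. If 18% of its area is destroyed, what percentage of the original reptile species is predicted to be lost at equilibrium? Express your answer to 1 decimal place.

5.4%

S_new/S_old = (A_new/A_old)^z = 0.82^0.282
= exp(0.282 × ln 0.82) = exp(0.282 × -0.1985) = exp(-0.0560) ≈ 0.9456
Fraction lost = 1 − 0.9456 = 0.05443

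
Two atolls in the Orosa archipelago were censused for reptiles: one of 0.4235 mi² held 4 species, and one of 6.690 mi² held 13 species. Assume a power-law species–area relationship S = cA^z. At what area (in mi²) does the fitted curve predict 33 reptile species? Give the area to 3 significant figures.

59.3 mi²

z = ln(13/4) / ln(6.69/0.4235) = 1.1787 / 2.7598 = 0.4271
c = 4 / 0.4235^0.4271 = 4 / 0.6928 = 5.773
A = (33/5.773)^(1/0.4271) ⇒ ln A = ln(5.716)/0.4271 = 4.0819
A = e^4.0819 ≈ 59.26 mi²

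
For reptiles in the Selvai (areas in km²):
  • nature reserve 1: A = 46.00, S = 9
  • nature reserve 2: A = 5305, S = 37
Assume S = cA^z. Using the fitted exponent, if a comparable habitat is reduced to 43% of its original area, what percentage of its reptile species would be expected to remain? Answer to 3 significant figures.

77.8%

z = ln(37/9) / ln(5305/46) = 1.4137 / 4.7478 = 0.2978
S_new/S_old = (A_new/A_old)^z = 0.43^0.2978 = exp(0.2978 × -0.8440) = 0.7778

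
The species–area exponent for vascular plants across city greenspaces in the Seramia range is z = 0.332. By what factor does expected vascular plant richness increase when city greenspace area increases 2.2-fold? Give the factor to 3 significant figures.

S₂/S₁ = (A₂/A₁)^z = 2.2^0.332
ln(S₂/S₁) = 0.332 × ln 2.2 = 0.332 × 0.7885 = 0.2618
S₂/S₁ = e^0.2618 ≈ 1.299

1.30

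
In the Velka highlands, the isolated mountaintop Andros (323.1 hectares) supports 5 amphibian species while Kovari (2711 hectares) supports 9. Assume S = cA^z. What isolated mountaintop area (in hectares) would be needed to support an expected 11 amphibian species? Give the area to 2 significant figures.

z = ln(9/5) / ln(2711/323.1) = 0.5878 / 2.1271 = 0.2763
c = 5 / 323.1^0.2763 = 5 / 4.936 = 1.013
A = (11/1.013)^(1/0.2763) ⇒ ln A = ln(10.86)/0.2763 = 8.6313
A = e^8.6313 ≈ 5604 hectares

5600 hectares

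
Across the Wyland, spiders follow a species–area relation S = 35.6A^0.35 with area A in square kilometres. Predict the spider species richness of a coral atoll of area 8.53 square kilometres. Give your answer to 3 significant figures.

S = 35.6 × 8.53^0.35 = 35.6 × 2.118 ≈ 75.38

75.4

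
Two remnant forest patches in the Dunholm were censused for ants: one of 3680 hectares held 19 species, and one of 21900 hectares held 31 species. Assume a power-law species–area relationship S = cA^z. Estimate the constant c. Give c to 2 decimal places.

2.00

z = ln(S₂/S₁) / ln(A₂/A₁) = ln(31/19) / ln(21900/3680) = 0.4895 / 1.7836 = 0.2745
c = S₁ / A₁^z = 19 / 3680^0.2745 = 19 / 9.522 = 1.995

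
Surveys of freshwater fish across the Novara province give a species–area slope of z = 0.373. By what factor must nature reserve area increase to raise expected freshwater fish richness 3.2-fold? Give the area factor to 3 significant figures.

22.6

(A₂/A₁)^0.373 = 3.2, so A₂/A₁ = 3.2^(1/0.373) = 3.2^2.681
ln(A₂/A₁) = ln 3.2 / 0.373 = 1.1632 / 0.373 = 3.1184
A₂/A₁ = e^3.1184 ≈ 22.61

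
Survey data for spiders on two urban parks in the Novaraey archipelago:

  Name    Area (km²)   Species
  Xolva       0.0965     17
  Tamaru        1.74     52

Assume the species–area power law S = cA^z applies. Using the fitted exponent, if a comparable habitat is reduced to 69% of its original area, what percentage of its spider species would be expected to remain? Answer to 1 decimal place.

86.6%

z = ln(52/17) / ln(1.74/0.0965) = 1.1180 / 2.8921 = 0.3866
S_new/S_old = (A_new/A_old)^z = 0.69^0.3866 = exp(0.3866 × -0.3711) = 0.8664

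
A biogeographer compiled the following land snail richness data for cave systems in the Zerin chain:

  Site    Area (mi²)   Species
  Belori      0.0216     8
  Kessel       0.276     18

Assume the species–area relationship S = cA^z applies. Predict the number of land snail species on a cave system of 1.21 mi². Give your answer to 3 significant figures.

z = ln(18/8) / ln(0.276/0.0216) = 0.8109 / 2.5477 = 0.3183
c = 8 / 0.0216^0.3183 = 8 / 0.295 = 27.12
S₃ = 27.12 × 1.21^0.3183 = 27.12 × 1.063 ≈ 28.81

28.8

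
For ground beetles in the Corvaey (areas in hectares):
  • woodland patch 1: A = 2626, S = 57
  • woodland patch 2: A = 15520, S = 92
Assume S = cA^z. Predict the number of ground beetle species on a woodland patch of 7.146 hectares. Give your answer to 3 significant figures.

z = ln(92/57) / ln(15520/2626) = 0.4787 / 1.7767 = 0.2695
c = 57 / 2626^0.2695 = 57 / 8.344 = 6.832
S₃ = 6.832 × 7.146^0.2695 = 6.832 × 1.699 ≈ 11.61

11.6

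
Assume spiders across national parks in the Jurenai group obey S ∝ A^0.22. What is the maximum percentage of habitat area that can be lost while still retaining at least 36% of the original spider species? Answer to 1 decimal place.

99.0%

Need (A_new/A_old)^0.22 = 0.36, so A_new/A_old = 0.36^(1/0.22) = 0.36^4.545
ln(A_new/A_old) = ln 0.36 / 0.22 = -1.0217 / 0.22 = -4.6439
A_new/A_old = e^-4.6439 ≈ 0.00962
Fraction that can be lost = 1 − 0.00962 = 0.9904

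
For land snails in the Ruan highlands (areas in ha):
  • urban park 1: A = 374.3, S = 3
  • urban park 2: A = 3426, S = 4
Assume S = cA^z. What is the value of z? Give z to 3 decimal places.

Taking logs: ln S = ln c + z ln A, so z = (ln S₂ − ln S₁)/(ln A₂ − ln A₁).
z = ln(4/3) / ln(3426/374.3) = ln(1.333) / ln(9.153) = 0.2877 / 2.2141 = 0.1299

0.130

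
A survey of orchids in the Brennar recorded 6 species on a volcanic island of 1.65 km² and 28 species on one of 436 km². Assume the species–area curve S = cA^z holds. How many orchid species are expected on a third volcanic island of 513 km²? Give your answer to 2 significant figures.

z = ln(28/6) / ln(436/1.65) = 1.5404 / 5.5769 = 0.2762
c = 6 / 1.65^0.2762 = 6 / 1.148 = 5.225
S₃ = 5.225 × 513^0.2762 = 5.225 × 5.605 ≈ 29.29

29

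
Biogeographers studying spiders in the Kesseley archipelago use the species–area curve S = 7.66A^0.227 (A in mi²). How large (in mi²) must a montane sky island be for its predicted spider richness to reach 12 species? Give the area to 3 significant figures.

12 = 7.66 × A^0.227  ⇒  A^0.227 = 12/7.66 = 1.567
ln A = ln(1.567) / 0.227 = 0.4489 / 0.227 = 1.9775
A = e^1.9775 ≈ 7.225 mi²

7.22 mi²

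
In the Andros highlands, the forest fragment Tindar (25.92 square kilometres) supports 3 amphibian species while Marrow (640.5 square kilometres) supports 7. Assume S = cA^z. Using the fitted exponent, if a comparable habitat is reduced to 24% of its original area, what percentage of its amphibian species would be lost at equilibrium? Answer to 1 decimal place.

z = ln(7/3) / ln(640.5/25.92) = 0.8473 / 3.2072 = 0.2642
S_new/S_old = (A_new/A_old)^z = 0.24^0.2642 = exp(0.2642 × -1.4271) = 0.6859
Fraction lost = 1 − 0.6859 = 0.3141

31.4%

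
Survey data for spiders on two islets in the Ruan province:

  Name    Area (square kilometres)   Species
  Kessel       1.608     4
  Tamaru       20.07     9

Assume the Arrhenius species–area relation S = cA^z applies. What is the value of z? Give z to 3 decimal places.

Taking logs: ln S = ln c + z ln A, so z = (ln S₂ − ln S₁)/(ln A₂ − ln A₁).
z = ln(9/4) / ln(20.07/1.608) = ln(2.25) / ln(12.48) = 0.8109 / 2.5242 = 0.3213

0.321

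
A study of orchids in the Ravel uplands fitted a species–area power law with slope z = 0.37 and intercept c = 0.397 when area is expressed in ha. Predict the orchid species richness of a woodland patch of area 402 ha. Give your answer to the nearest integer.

S = 0.397 × 402^0.37
ln S = ln 0.397 + 0.37 × ln 402 = -0.9238 + 0.37 × 5.9965 = 1.2949
S = e^1.2949 ≈ 3.651

4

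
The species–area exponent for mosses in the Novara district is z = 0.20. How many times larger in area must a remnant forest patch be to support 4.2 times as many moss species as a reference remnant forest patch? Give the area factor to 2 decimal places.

(A₂/A₁)^0.2 = 4.2, so A₂/A₁ = 4.2^(1/0.2) = 4.2^5
ln(A₂/A₁) = ln 4.2 / 0.2 = 1.4351 / 0.2 = 7.1754
A₂/A₁ = e^7.1754 ≈ 1307

1306.91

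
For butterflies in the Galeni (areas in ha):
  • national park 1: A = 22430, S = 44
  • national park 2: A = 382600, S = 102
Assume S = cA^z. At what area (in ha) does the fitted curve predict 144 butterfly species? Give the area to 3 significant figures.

z = ln(102/44) / ln(382600/22430) = 0.8408 / 2.8366 = 0.2964
c = 44 / 22430^0.2964 = 44 / 19.48 = 2.259
A = (144/2.259)^(1/0.2964) ⇒ ln A = ln(63.76)/0.2964 = 14.0182
A = e^14.0182 ≈ 1224631 ha

1220000 ha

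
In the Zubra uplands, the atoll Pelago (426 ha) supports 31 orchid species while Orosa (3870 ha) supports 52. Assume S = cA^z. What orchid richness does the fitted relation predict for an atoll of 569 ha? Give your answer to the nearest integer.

z = ln(52/31) / ln(3870/426) = 0.5173 / 2.2066 = 0.2344
c = 31 / 426^0.2344 = 31 / 4.134 = 7.499
S₃ = 7.499 × 569^0.2344 = 7.499 × 4.424 ≈ 33.18

33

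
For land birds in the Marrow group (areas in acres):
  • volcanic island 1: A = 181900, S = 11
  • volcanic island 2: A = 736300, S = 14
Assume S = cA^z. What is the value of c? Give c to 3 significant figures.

z = ln(S₂/S₁) / ln(A₂/A₁) = ln(14/11) / ln(736300/181900) = 0.2412 / 1.3982 = 0.1725
c = S₁ / A₁^z = 11 / 181900^0.1725 = 11 / 8.077 = 1.362

1.36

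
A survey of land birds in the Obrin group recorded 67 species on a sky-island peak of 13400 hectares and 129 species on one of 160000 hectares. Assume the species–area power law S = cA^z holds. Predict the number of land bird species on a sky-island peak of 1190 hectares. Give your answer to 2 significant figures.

35

z = ln(129/67) / ln(160000/13400) = 0.6551 / 2.4799 = 0.2642
c = 67 / 13400^0.2642 = 67 / 12.31 = 5.443
S₃ = 5.443 × 1190^0.2642 = 5.443 × 6.493 ≈ 35.34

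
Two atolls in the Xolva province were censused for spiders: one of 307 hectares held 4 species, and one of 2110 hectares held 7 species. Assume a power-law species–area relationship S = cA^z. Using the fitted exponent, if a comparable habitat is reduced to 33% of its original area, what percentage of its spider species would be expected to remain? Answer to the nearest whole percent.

72%

z = ln(7/4) / ln(2110/307) = 0.5596 / 1.9276 = 0.2903
S_new/S_old = (A_new/A_old)^z = 0.33^0.2903 = exp(0.2903 × -1.1087) = 0.7248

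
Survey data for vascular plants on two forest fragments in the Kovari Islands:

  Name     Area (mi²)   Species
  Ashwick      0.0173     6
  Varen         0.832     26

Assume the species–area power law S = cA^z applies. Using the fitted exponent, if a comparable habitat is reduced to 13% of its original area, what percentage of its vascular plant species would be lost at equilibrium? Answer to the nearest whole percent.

z = ln(26/6) / ln(0.832/0.0173) = 1.4663 / 3.8731 = 0.3786
S_new/S_old = (A_new/A_old)^z = 0.13^0.3786 = exp(0.3786 × -2.0402) = 0.4619
Fraction lost = 1 − 0.4619 = 0.5381

54%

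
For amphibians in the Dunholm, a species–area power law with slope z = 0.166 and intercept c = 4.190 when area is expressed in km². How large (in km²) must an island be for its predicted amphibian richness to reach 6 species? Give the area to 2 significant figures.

8.7 km²

6 = 4.19 × A^0.166  ⇒  A^0.166 = 6/4.19 = 1.432
ln A = ln(1.432) / 0.166 = 0.3591 / 0.166 = 2.1630
A = e^2.1630 ≈ 8.697 km²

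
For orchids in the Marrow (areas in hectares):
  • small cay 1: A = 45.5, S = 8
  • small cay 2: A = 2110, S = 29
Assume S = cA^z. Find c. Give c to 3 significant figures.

z = ln(S₂/S₁) / ln(A₂/A₁) = ln(29/8) / ln(2110/45.5) = 1.2879 / 3.8367 = 0.3357
c = S₁ / A₁^z = 8 / 45.5^0.3357 = 8 / 3.602 = 2.221

2.22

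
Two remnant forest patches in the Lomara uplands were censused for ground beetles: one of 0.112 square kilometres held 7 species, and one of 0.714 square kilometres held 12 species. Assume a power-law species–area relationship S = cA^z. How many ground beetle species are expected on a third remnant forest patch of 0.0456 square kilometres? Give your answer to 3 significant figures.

5.39

z = ln(12/7) / ln(0.714/0.112) = 0.5390 / 1.8524 = 0.2910
c = 7 / 0.112^0.2910 = 7 / 0.5289 = 13.24
S₃ = 13.24 × 0.0456^0.2910 = 13.24 × 0.4072 ≈ 5.389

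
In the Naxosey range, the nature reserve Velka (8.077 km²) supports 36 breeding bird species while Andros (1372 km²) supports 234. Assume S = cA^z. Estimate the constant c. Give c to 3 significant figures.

16.8

z = ln(S₂/S₁) / ln(A₂/A₁) = ln(234/36) / ln(1372/8.077) = 1.8718 / 5.1350 = 0.3645
c = S₁ / A₁^z = 36 / 8.077^0.3645 = 36 / 2.141 = 16.81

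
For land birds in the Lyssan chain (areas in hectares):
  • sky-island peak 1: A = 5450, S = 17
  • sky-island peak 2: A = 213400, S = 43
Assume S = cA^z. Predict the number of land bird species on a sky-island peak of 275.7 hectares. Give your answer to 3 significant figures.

7.99

z = ln(43/17) / ln(213400/5450) = 0.9280 / 3.6676 = 0.2530
c = 17 / 5450^0.2530 = 17 / 8.819 = 1.928
S₃ = 1.928 × 275.7^0.2530 = 1.928 × 4.145 ≈ 7.99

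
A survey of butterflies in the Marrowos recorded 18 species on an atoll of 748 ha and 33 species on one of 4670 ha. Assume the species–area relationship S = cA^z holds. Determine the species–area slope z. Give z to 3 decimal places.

0.331

Taking logs: ln S = ln c + z ln A, so z = (ln S₂ − ln S₁)/(ln A₂ − ln A₁).
z = ln(33/18) / ln(4670/748) = ln(1.833) / ln(6.243) = 0.6061 / 1.8315 = 0.3309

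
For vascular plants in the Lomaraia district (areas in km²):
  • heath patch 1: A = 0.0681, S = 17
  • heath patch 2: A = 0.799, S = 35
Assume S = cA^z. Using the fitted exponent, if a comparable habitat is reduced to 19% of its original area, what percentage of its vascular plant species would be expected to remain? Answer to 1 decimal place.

61.4%

z = ln(35/17) / ln(0.799/0.0681) = 0.7221 / 2.4624 = 0.2933
S_new/S_old = (A_new/A_old)^z = 0.19^0.2933 = exp(0.2933 × -1.6607) = 0.6144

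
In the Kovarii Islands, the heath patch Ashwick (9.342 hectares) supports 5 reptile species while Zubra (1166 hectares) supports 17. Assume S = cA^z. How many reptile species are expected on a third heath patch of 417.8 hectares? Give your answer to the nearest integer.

13

z = ln(17/5) / ln(1166/9.342) = 1.2238 / 4.8268 = 0.2535
c = 5 / 9.342^0.2535 = 5 / 1.762 = 2.837
S₃ = 2.837 × 417.8^0.2535 = 2.837 × 4.619 ≈ 13.11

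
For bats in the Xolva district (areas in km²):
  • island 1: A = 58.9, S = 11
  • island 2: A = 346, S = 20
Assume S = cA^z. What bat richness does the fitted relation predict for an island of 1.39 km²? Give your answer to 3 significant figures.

z = ln(20/11) / ln(346/58.9) = 0.5978 / 1.7706 = 0.3376
c = 11 / 58.9^0.3376 = 11 / 3.96 = 2.778
S₃ = 2.778 × 1.39^0.3376 = 2.778 × 1.118 ≈ 3.105

3.10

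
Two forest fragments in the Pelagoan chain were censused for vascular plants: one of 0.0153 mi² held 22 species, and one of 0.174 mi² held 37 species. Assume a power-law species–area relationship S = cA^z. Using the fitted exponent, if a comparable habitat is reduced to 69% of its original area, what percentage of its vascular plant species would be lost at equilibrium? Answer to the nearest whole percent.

z = ln(37/22) / ln(0.174/0.0153) = 0.5199 / 2.4312 = 0.2138
S_new/S_old = (A_new/A_old)^z = 0.69^0.2138 = exp(0.2138 × -0.3711) = 0.9237
Fraction lost = 1 − 0.9237 = 0.07628

8%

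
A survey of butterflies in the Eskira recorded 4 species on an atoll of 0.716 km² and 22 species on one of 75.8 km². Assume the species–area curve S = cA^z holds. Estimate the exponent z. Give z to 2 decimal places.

0.37

Taking logs: ln S = ln c + z ln A, so z = (ln S₂ − ln S₁)/(ln A₂ − ln A₁).
z = ln(22/4) / ln(75.8/0.716) = ln(5.5) / ln(105.9) = 1.7047 / 4.6622 = 0.3657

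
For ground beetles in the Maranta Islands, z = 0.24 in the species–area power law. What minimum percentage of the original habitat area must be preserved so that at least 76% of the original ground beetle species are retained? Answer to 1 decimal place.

Need (A_new/A_old)^0.24 = 0.76, so A_new/A_old = 0.76^(1/0.24) = 0.76^4.167
ln(A_new/A_old) = ln 0.76 / 0.24 = -0.2744 / 0.24 = -1.1435
A_new/A_old = e^-1.1435 ≈ 0.3187

31.9%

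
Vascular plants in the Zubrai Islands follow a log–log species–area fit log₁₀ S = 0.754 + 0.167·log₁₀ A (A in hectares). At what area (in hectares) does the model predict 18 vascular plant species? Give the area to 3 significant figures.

1000 hectares

18 = 5.675 × A^0.167  ⇒  A^0.167 = 18/5.675 = 3.172
ln A = ln(3.172) / 0.167 = 1.1542 / 0.167 = 6.9115
A = e^6.9115 ≈ 1004 hectares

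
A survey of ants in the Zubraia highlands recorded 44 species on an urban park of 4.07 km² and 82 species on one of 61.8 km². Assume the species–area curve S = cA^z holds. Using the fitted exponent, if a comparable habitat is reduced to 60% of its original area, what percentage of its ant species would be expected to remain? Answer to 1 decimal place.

z = ln(82/44) / ln(61.8/4.07) = 0.6225 / 2.7203 = 0.2288
S_new/S_old = (A_new/A_old)^z = 0.6^0.2288 = exp(0.2288 × -0.5108) = 0.8897

89.0%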